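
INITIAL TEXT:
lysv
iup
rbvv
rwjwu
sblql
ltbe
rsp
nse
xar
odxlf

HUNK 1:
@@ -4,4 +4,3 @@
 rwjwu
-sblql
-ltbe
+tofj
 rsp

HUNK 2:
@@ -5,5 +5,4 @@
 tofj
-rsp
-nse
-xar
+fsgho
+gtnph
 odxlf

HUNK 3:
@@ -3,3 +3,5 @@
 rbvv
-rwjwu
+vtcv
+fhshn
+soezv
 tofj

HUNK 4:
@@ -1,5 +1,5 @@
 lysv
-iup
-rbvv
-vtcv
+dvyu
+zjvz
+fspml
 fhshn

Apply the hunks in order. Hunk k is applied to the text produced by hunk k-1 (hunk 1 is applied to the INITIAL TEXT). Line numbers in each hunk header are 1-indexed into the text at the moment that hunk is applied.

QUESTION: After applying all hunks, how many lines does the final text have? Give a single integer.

Answer: 10

Derivation:
Hunk 1: at line 4 remove [sblql,ltbe] add [tofj] -> 9 lines: lysv iup rbvv rwjwu tofj rsp nse xar odxlf
Hunk 2: at line 5 remove [rsp,nse,xar] add [fsgho,gtnph] -> 8 lines: lysv iup rbvv rwjwu tofj fsgho gtnph odxlf
Hunk 3: at line 3 remove [rwjwu] add [vtcv,fhshn,soezv] -> 10 lines: lysv iup rbvv vtcv fhshn soezv tofj fsgho gtnph odxlf
Hunk 4: at line 1 remove [iup,rbvv,vtcv] add [dvyu,zjvz,fspml] -> 10 lines: lysv dvyu zjvz fspml fhshn soezv tofj fsgho gtnph odxlf
Final line count: 10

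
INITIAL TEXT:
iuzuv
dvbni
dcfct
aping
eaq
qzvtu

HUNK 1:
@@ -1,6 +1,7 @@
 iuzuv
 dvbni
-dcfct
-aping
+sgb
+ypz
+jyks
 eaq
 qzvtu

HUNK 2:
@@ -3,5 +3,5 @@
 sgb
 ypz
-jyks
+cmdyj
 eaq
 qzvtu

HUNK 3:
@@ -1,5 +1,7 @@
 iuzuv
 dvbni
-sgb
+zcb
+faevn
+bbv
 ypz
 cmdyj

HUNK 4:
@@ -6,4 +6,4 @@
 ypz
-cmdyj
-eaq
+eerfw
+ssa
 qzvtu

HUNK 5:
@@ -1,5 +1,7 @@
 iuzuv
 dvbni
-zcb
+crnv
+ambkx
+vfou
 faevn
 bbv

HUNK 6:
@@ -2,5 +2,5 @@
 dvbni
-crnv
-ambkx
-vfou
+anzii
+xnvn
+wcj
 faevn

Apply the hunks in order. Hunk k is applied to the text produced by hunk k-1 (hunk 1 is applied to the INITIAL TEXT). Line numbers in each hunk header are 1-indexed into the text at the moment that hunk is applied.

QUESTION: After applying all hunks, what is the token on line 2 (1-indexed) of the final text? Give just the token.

Answer: dvbni

Derivation:
Hunk 1: at line 1 remove [dcfct,aping] add [sgb,ypz,jyks] -> 7 lines: iuzuv dvbni sgb ypz jyks eaq qzvtu
Hunk 2: at line 3 remove [jyks] add [cmdyj] -> 7 lines: iuzuv dvbni sgb ypz cmdyj eaq qzvtu
Hunk 3: at line 1 remove [sgb] add [zcb,faevn,bbv] -> 9 lines: iuzuv dvbni zcb faevn bbv ypz cmdyj eaq qzvtu
Hunk 4: at line 6 remove [cmdyj,eaq] add [eerfw,ssa] -> 9 lines: iuzuv dvbni zcb faevn bbv ypz eerfw ssa qzvtu
Hunk 5: at line 1 remove [zcb] add [crnv,ambkx,vfou] -> 11 lines: iuzuv dvbni crnv ambkx vfou faevn bbv ypz eerfw ssa qzvtu
Hunk 6: at line 2 remove [crnv,ambkx,vfou] add [anzii,xnvn,wcj] -> 11 lines: iuzuv dvbni anzii xnvn wcj faevn bbv ypz eerfw ssa qzvtu
Final line 2: dvbni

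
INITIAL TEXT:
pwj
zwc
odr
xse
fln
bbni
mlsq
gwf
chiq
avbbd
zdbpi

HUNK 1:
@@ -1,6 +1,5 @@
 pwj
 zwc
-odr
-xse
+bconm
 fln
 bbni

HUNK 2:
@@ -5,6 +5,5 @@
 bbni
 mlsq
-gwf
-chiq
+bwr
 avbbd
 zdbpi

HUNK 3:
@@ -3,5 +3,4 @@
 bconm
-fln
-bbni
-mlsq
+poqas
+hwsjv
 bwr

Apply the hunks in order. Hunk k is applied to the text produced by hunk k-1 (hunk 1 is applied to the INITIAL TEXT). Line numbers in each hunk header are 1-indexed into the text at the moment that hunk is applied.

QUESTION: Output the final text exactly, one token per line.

Hunk 1: at line 1 remove [odr,xse] add [bconm] -> 10 lines: pwj zwc bconm fln bbni mlsq gwf chiq avbbd zdbpi
Hunk 2: at line 5 remove [gwf,chiq] add [bwr] -> 9 lines: pwj zwc bconm fln bbni mlsq bwr avbbd zdbpi
Hunk 3: at line 3 remove [fln,bbni,mlsq] add [poqas,hwsjv] -> 8 lines: pwj zwc bconm poqas hwsjv bwr avbbd zdbpi

Answer: pwj
zwc
bconm
poqas
hwsjv
bwr
avbbd
zdbpi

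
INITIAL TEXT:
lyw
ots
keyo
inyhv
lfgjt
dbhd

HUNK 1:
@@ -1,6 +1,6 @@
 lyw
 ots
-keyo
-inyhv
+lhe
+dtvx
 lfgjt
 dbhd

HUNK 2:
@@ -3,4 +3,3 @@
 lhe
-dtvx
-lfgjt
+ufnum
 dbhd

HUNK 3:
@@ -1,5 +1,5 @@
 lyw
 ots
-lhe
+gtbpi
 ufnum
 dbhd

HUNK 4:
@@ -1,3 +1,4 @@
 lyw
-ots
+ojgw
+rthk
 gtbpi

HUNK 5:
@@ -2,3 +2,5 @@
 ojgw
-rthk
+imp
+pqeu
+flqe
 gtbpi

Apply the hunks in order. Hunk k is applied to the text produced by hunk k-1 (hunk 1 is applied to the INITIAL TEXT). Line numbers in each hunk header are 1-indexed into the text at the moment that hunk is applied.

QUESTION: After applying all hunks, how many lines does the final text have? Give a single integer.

Answer: 8

Derivation:
Hunk 1: at line 1 remove [keyo,inyhv] add [lhe,dtvx] -> 6 lines: lyw ots lhe dtvx lfgjt dbhd
Hunk 2: at line 3 remove [dtvx,lfgjt] add [ufnum] -> 5 lines: lyw ots lhe ufnum dbhd
Hunk 3: at line 1 remove [lhe] add [gtbpi] -> 5 lines: lyw ots gtbpi ufnum dbhd
Hunk 4: at line 1 remove [ots] add [ojgw,rthk] -> 6 lines: lyw ojgw rthk gtbpi ufnum dbhd
Hunk 5: at line 2 remove [rthk] add [imp,pqeu,flqe] -> 8 lines: lyw ojgw imp pqeu flqe gtbpi ufnum dbhd
Final line count: 8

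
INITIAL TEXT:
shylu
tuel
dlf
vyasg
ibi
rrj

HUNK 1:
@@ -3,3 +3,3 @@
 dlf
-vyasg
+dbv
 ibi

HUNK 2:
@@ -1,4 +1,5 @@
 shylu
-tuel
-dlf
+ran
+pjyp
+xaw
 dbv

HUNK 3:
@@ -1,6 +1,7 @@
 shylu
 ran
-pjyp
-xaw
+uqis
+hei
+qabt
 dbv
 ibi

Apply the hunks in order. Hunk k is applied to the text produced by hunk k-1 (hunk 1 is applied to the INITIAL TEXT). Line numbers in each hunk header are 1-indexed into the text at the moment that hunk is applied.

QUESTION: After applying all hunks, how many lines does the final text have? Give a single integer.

Answer: 8

Derivation:
Hunk 1: at line 3 remove [vyasg] add [dbv] -> 6 lines: shylu tuel dlf dbv ibi rrj
Hunk 2: at line 1 remove [tuel,dlf] add [ran,pjyp,xaw] -> 7 lines: shylu ran pjyp xaw dbv ibi rrj
Hunk 3: at line 1 remove [pjyp,xaw] add [uqis,hei,qabt] -> 8 lines: shylu ran uqis hei qabt dbv ibi rrj
Final line count: 8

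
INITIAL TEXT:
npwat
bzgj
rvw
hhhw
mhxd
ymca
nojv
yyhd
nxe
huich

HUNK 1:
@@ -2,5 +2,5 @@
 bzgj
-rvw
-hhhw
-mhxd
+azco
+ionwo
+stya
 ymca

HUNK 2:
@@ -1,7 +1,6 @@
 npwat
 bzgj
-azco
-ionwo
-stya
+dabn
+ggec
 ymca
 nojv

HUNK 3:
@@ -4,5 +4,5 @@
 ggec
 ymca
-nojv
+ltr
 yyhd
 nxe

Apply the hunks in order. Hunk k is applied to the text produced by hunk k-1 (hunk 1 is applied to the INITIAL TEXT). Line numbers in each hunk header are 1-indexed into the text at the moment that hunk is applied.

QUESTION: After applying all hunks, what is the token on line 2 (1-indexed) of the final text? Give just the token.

Answer: bzgj

Derivation:
Hunk 1: at line 2 remove [rvw,hhhw,mhxd] add [azco,ionwo,stya] -> 10 lines: npwat bzgj azco ionwo stya ymca nojv yyhd nxe huich
Hunk 2: at line 1 remove [azco,ionwo,stya] add [dabn,ggec] -> 9 lines: npwat bzgj dabn ggec ymca nojv yyhd nxe huich
Hunk 3: at line 4 remove [nojv] add [ltr] -> 9 lines: npwat bzgj dabn ggec ymca ltr yyhd nxe huich
Final line 2: bzgj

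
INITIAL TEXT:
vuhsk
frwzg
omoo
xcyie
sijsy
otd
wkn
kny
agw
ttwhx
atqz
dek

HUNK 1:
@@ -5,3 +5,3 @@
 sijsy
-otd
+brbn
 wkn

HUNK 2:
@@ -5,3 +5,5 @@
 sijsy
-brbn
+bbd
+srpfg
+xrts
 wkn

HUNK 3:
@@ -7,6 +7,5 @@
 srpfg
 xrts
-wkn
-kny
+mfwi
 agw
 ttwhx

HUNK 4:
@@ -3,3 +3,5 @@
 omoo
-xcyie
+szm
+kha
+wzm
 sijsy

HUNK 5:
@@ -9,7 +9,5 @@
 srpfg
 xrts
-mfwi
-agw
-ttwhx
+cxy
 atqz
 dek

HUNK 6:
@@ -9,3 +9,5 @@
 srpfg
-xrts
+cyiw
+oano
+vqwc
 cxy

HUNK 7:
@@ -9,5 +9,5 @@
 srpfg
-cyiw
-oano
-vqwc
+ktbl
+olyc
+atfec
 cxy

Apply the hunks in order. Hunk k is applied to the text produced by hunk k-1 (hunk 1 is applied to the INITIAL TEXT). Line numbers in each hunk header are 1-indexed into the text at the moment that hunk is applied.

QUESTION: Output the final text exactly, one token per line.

Answer: vuhsk
frwzg
omoo
szm
kha
wzm
sijsy
bbd
srpfg
ktbl
olyc
atfec
cxy
atqz
dek

Derivation:
Hunk 1: at line 5 remove [otd] add [brbn] -> 12 lines: vuhsk frwzg omoo xcyie sijsy brbn wkn kny agw ttwhx atqz dek
Hunk 2: at line 5 remove [brbn] add [bbd,srpfg,xrts] -> 14 lines: vuhsk frwzg omoo xcyie sijsy bbd srpfg xrts wkn kny agw ttwhx atqz dek
Hunk 3: at line 7 remove [wkn,kny] add [mfwi] -> 13 lines: vuhsk frwzg omoo xcyie sijsy bbd srpfg xrts mfwi agw ttwhx atqz dek
Hunk 4: at line 3 remove [xcyie] add [szm,kha,wzm] -> 15 lines: vuhsk frwzg omoo szm kha wzm sijsy bbd srpfg xrts mfwi agw ttwhx atqz dek
Hunk 5: at line 9 remove [mfwi,agw,ttwhx] add [cxy] -> 13 lines: vuhsk frwzg omoo szm kha wzm sijsy bbd srpfg xrts cxy atqz dek
Hunk 6: at line 9 remove [xrts] add [cyiw,oano,vqwc] -> 15 lines: vuhsk frwzg omoo szm kha wzm sijsy bbd srpfg cyiw oano vqwc cxy atqz dek
Hunk 7: at line 9 remove [cyiw,oano,vqwc] add [ktbl,olyc,atfec] -> 15 lines: vuhsk frwzg omoo szm kha wzm sijsy bbd srpfg ktbl olyc atfec cxy atqz dek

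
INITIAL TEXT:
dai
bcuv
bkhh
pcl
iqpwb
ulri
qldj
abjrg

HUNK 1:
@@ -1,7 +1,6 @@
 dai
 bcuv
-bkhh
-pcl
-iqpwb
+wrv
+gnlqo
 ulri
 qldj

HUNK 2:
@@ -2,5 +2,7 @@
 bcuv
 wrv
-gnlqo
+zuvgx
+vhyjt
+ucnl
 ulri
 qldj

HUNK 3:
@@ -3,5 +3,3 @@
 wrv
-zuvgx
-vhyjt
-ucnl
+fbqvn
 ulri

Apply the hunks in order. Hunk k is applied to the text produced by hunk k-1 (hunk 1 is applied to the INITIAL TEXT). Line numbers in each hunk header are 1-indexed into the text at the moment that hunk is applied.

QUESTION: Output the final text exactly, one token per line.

Answer: dai
bcuv
wrv
fbqvn
ulri
qldj
abjrg

Derivation:
Hunk 1: at line 1 remove [bkhh,pcl,iqpwb] add [wrv,gnlqo] -> 7 lines: dai bcuv wrv gnlqo ulri qldj abjrg
Hunk 2: at line 2 remove [gnlqo] add [zuvgx,vhyjt,ucnl] -> 9 lines: dai bcuv wrv zuvgx vhyjt ucnl ulri qldj abjrg
Hunk 3: at line 3 remove [zuvgx,vhyjt,ucnl] add [fbqvn] -> 7 lines: dai bcuv wrv fbqvn ulri qldj abjrg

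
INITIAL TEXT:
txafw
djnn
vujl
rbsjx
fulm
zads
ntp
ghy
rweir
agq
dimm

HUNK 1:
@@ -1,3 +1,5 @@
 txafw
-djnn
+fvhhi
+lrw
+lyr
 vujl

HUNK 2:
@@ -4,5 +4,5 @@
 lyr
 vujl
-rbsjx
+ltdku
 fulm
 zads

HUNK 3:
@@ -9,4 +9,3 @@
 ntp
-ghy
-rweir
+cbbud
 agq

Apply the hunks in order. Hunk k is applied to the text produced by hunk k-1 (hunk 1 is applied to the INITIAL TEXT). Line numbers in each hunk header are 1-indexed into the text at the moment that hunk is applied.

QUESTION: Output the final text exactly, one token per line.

Hunk 1: at line 1 remove [djnn] add [fvhhi,lrw,lyr] -> 13 lines: txafw fvhhi lrw lyr vujl rbsjx fulm zads ntp ghy rweir agq dimm
Hunk 2: at line 4 remove [rbsjx] add [ltdku] -> 13 lines: txafw fvhhi lrw lyr vujl ltdku fulm zads ntp ghy rweir agq dimm
Hunk 3: at line 9 remove [ghy,rweir] add [cbbud] -> 12 lines: txafw fvhhi lrw lyr vujl ltdku fulm zads ntp cbbud agq dimm

Answer: txafw
fvhhi
lrw
lyr
vujl
ltdku
fulm
zads
ntp
cbbud
agq
dimm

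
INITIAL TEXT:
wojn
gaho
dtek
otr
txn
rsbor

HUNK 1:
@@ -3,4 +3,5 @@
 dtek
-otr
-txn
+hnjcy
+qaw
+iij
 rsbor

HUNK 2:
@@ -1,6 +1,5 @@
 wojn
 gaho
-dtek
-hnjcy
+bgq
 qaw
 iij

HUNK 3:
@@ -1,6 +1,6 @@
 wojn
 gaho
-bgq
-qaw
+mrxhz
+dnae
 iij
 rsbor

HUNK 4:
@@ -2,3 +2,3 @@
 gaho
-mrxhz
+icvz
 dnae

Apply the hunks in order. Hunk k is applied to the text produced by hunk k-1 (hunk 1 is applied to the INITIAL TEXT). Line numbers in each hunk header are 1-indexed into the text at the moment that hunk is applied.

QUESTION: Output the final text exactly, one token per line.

Answer: wojn
gaho
icvz
dnae
iij
rsbor

Derivation:
Hunk 1: at line 3 remove [otr,txn] add [hnjcy,qaw,iij] -> 7 lines: wojn gaho dtek hnjcy qaw iij rsbor
Hunk 2: at line 1 remove [dtek,hnjcy] add [bgq] -> 6 lines: wojn gaho bgq qaw iij rsbor
Hunk 3: at line 1 remove [bgq,qaw] add [mrxhz,dnae] -> 6 lines: wojn gaho mrxhz dnae iij rsbor
Hunk 4: at line 2 remove [mrxhz] add [icvz] -> 6 lines: wojn gaho icvz dnae iij rsbor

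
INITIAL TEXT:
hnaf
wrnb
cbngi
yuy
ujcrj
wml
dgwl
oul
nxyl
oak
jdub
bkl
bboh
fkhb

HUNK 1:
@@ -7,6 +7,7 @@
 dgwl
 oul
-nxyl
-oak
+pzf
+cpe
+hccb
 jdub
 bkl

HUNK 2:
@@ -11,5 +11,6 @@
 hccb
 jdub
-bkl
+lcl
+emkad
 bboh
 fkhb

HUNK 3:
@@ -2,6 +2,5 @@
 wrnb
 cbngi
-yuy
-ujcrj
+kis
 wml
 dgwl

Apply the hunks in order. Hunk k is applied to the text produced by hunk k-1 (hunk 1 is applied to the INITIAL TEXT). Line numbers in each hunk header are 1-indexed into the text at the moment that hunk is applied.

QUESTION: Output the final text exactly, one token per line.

Hunk 1: at line 7 remove [nxyl,oak] add [pzf,cpe,hccb] -> 15 lines: hnaf wrnb cbngi yuy ujcrj wml dgwl oul pzf cpe hccb jdub bkl bboh fkhb
Hunk 2: at line 11 remove [bkl] add [lcl,emkad] -> 16 lines: hnaf wrnb cbngi yuy ujcrj wml dgwl oul pzf cpe hccb jdub lcl emkad bboh fkhb
Hunk 3: at line 2 remove [yuy,ujcrj] add [kis] -> 15 lines: hnaf wrnb cbngi kis wml dgwl oul pzf cpe hccb jdub lcl emkad bboh fkhb

Answer: hnaf
wrnb
cbngi
kis
wml
dgwl
oul
pzf
cpe
hccb
jdub
lcl
emkad
bboh
fkhb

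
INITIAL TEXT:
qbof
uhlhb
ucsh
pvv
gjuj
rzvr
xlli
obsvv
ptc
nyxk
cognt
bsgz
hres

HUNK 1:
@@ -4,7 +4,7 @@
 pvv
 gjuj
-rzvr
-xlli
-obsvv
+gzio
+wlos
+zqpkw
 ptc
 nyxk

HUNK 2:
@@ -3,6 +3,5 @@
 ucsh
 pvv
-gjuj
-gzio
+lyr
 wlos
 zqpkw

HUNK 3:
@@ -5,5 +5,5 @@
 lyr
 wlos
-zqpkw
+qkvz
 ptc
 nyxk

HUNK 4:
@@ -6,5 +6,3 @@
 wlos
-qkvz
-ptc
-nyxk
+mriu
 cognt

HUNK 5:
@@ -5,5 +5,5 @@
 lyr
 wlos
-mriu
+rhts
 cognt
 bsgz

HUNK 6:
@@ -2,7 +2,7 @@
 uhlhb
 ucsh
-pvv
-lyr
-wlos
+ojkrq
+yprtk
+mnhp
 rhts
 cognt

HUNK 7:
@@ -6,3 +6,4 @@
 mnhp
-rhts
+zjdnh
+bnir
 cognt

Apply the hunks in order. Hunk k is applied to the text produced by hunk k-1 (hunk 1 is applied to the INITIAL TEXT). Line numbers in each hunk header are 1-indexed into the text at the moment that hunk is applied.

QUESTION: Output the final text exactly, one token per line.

Answer: qbof
uhlhb
ucsh
ojkrq
yprtk
mnhp
zjdnh
bnir
cognt
bsgz
hres

Derivation:
Hunk 1: at line 4 remove [rzvr,xlli,obsvv] add [gzio,wlos,zqpkw] -> 13 lines: qbof uhlhb ucsh pvv gjuj gzio wlos zqpkw ptc nyxk cognt bsgz hres
Hunk 2: at line 3 remove [gjuj,gzio] add [lyr] -> 12 lines: qbof uhlhb ucsh pvv lyr wlos zqpkw ptc nyxk cognt bsgz hres
Hunk 3: at line 5 remove [zqpkw] add [qkvz] -> 12 lines: qbof uhlhb ucsh pvv lyr wlos qkvz ptc nyxk cognt bsgz hres
Hunk 4: at line 6 remove [qkvz,ptc,nyxk] add [mriu] -> 10 lines: qbof uhlhb ucsh pvv lyr wlos mriu cognt bsgz hres
Hunk 5: at line 5 remove [mriu] add [rhts] -> 10 lines: qbof uhlhb ucsh pvv lyr wlos rhts cognt bsgz hres
Hunk 6: at line 2 remove [pvv,lyr,wlos] add [ojkrq,yprtk,mnhp] -> 10 lines: qbof uhlhb ucsh ojkrq yprtk mnhp rhts cognt bsgz hres
Hunk 7: at line 6 remove [rhts] add [zjdnh,bnir] -> 11 lines: qbof uhlhb ucsh ojkrq yprtk mnhp zjdnh bnir cognt bsgz hres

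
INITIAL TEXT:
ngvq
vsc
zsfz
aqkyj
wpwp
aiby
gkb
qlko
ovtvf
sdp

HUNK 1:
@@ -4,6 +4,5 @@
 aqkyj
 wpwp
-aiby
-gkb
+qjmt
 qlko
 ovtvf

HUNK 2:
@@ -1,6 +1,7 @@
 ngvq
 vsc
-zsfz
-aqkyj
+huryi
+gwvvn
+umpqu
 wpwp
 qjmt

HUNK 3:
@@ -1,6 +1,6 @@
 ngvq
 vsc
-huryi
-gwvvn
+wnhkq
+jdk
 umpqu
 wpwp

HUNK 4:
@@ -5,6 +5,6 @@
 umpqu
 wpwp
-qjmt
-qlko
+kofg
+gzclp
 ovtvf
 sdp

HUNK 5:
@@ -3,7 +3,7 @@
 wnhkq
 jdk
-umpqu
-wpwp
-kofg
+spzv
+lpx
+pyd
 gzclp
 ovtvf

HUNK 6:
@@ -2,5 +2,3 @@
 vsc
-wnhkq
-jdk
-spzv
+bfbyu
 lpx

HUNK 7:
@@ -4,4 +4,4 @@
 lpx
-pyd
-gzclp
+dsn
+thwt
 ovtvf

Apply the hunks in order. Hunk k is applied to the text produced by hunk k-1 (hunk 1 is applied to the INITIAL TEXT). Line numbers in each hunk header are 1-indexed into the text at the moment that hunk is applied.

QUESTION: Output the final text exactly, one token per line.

Hunk 1: at line 4 remove [aiby,gkb] add [qjmt] -> 9 lines: ngvq vsc zsfz aqkyj wpwp qjmt qlko ovtvf sdp
Hunk 2: at line 1 remove [zsfz,aqkyj] add [huryi,gwvvn,umpqu] -> 10 lines: ngvq vsc huryi gwvvn umpqu wpwp qjmt qlko ovtvf sdp
Hunk 3: at line 1 remove [huryi,gwvvn] add [wnhkq,jdk] -> 10 lines: ngvq vsc wnhkq jdk umpqu wpwp qjmt qlko ovtvf sdp
Hunk 4: at line 5 remove [qjmt,qlko] add [kofg,gzclp] -> 10 lines: ngvq vsc wnhkq jdk umpqu wpwp kofg gzclp ovtvf sdp
Hunk 5: at line 3 remove [umpqu,wpwp,kofg] add [spzv,lpx,pyd] -> 10 lines: ngvq vsc wnhkq jdk spzv lpx pyd gzclp ovtvf sdp
Hunk 6: at line 2 remove [wnhkq,jdk,spzv] add [bfbyu] -> 8 lines: ngvq vsc bfbyu lpx pyd gzclp ovtvf sdp
Hunk 7: at line 4 remove [pyd,gzclp] add [dsn,thwt] -> 8 lines: ngvq vsc bfbyu lpx dsn thwt ovtvf sdp

Answer: ngvq
vsc
bfbyu
lpx
dsn
thwt
ovtvf
sdp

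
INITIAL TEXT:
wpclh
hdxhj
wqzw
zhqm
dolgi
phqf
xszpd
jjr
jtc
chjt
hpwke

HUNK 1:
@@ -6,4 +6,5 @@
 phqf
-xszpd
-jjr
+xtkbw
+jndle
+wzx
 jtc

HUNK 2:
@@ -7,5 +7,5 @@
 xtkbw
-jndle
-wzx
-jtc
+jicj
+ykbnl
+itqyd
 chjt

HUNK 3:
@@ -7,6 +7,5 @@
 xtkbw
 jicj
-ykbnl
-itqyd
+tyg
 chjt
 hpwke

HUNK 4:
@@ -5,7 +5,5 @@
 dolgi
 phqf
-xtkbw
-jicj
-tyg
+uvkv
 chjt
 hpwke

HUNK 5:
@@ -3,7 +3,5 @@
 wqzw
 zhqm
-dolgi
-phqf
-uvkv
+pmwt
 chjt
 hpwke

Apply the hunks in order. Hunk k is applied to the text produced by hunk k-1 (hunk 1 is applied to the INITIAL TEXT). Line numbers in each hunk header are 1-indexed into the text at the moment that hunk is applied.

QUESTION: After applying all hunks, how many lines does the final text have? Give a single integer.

Hunk 1: at line 6 remove [xszpd,jjr] add [xtkbw,jndle,wzx] -> 12 lines: wpclh hdxhj wqzw zhqm dolgi phqf xtkbw jndle wzx jtc chjt hpwke
Hunk 2: at line 7 remove [jndle,wzx,jtc] add [jicj,ykbnl,itqyd] -> 12 lines: wpclh hdxhj wqzw zhqm dolgi phqf xtkbw jicj ykbnl itqyd chjt hpwke
Hunk 3: at line 7 remove [ykbnl,itqyd] add [tyg] -> 11 lines: wpclh hdxhj wqzw zhqm dolgi phqf xtkbw jicj tyg chjt hpwke
Hunk 4: at line 5 remove [xtkbw,jicj,tyg] add [uvkv] -> 9 lines: wpclh hdxhj wqzw zhqm dolgi phqf uvkv chjt hpwke
Hunk 5: at line 3 remove [dolgi,phqf,uvkv] add [pmwt] -> 7 lines: wpclh hdxhj wqzw zhqm pmwt chjt hpwke
Final line count: 7

Answer: 7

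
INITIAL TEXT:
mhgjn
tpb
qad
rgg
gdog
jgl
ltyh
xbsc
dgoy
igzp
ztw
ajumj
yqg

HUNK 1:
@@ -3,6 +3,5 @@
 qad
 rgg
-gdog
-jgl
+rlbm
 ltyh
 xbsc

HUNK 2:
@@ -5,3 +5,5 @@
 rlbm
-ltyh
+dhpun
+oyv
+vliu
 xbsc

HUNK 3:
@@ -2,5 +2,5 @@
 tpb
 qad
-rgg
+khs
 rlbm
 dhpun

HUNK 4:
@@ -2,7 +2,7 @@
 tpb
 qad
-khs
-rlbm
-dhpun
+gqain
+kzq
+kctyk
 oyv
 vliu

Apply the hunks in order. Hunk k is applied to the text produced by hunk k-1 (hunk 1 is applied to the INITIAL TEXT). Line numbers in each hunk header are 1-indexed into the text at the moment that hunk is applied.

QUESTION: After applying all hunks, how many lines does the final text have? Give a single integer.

Hunk 1: at line 3 remove [gdog,jgl] add [rlbm] -> 12 lines: mhgjn tpb qad rgg rlbm ltyh xbsc dgoy igzp ztw ajumj yqg
Hunk 2: at line 5 remove [ltyh] add [dhpun,oyv,vliu] -> 14 lines: mhgjn tpb qad rgg rlbm dhpun oyv vliu xbsc dgoy igzp ztw ajumj yqg
Hunk 3: at line 2 remove [rgg] add [khs] -> 14 lines: mhgjn tpb qad khs rlbm dhpun oyv vliu xbsc dgoy igzp ztw ajumj yqg
Hunk 4: at line 2 remove [khs,rlbm,dhpun] add [gqain,kzq,kctyk] -> 14 lines: mhgjn tpb qad gqain kzq kctyk oyv vliu xbsc dgoy igzp ztw ajumj yqg
Final line count: 14

Answer: 14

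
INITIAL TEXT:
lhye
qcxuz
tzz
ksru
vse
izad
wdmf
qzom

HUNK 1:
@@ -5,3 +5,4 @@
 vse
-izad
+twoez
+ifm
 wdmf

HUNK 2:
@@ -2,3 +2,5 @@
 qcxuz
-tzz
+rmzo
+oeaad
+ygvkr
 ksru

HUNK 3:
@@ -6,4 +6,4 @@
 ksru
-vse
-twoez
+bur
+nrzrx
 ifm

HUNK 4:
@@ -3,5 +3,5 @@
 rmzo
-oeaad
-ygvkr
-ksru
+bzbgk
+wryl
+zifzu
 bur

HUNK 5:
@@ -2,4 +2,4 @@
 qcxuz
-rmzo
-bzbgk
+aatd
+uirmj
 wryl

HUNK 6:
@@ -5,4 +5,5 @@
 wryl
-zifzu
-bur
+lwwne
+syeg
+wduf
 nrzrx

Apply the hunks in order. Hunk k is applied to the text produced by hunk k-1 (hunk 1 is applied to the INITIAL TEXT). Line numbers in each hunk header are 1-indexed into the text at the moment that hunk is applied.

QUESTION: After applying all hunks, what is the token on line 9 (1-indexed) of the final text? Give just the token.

Hunk 1: at line 5 remove [izad] add [twoez,ifm] -> 9 lines: lhye qcxuz tzz ksru vse twoez ifm wdmf qzom
Hunk 2: at line 2 remove [tzz] add [rmzo,oeaad,ygvkr] -> 11 lines: lhye qcxuz rmzo oeaad ygvkr ksru vse twoez ifm wdmf qzom
Hunk 3: at line 6 remove [vse,twoez] add [bur,nrzrx] -> 11 lines: lhye qcxuz rmzo oeaad ygvkr ksru bur nrzrx ifm wdmf qzom
Hunk 4: at line 3 remove [oeaad,ygvkr,ksru] add [bzbgk,wryl,zifzu] -> 11 lines: lhye qcxuz rmzo bzbgk wryl zifzu bur nrzrx ifm wdmf qzom
Hunk 5: at line 2 remove [rmzo,bzbgk] add [aatd,uirmj] -> 11 lines: lhye qcxuz aatd uirmj wryl zifzu bur nrzrx ifm wdmf qzom
Hunk 6: at line 5 remove [zifzu,bur] add [lwwne,syeg,wduf] -> 12 lines: lhye qcxuz aatd uirmj wryl lwwne syeg wduf nrzrx ifm wdmf qzom
Final line 9: nrzrx

Answer: nrzrx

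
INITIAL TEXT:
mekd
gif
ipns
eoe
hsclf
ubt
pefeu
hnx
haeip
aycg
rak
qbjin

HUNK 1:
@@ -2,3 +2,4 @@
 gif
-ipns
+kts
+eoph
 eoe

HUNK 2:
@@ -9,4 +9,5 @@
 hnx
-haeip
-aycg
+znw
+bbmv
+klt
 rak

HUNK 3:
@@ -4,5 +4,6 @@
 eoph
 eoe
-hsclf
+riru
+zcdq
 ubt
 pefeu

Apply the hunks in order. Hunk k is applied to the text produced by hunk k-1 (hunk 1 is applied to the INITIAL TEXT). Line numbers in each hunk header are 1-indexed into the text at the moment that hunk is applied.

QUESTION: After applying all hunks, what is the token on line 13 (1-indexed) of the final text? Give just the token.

Hunk 1: at line 2 remove [ipns] add [kts,eoph] -> 13 lines: mekd gif kts eoph eoe hsclf ubt pefeu hnx haeip aycg rak qbjin
Hunk 2: at line 9 remove [haeip,aycg] add [znw,bbmv,klt] -> 14 lines: mekd gif kts eoph eoe hsclf ubt pefeu hnx znw bbmv klt rak qbjin
Hunk 3: at line 4 remove [hsclf] add [riru,zcdq] -> 15 lines: mekd gif kts eoph eoe riru zcdq ubt pefeu hnx znw bbmv klt rak qbjin
Final line 13: klt

Answer: klt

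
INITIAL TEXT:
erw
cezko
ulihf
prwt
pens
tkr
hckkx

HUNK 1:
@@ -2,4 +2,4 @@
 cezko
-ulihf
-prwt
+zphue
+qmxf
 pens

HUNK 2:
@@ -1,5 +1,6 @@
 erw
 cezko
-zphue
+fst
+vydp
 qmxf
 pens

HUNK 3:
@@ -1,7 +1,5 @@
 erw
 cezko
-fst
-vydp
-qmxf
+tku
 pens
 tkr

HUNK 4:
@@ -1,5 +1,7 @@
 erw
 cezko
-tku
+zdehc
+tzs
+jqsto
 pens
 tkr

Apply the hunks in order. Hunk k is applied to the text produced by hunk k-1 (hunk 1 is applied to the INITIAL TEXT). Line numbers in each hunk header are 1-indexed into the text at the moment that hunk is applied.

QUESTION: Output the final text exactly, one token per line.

Answer: erw
cezko
zdehc
tzs
jqsto
pens
tkr
hckkx

Derivation:
Hunk 1: at line 2 remove [ulihf,prwt] add [zphue,qmxf] -> 7 lines: erw cezko zphue qmxf pens tkr hckkx
Hunk 2: at line 1 remove [zphue] add [fst,vydp] -> 8 lines: erw cezko fst vydp qmxf pens tkr hckkx
Hunk 3: at line 1 remove [fst,vydp,qmxf] add [tku] -> 6 lines: erw cezko tku pens tkr hckkx
Hunk 4: at line 1 remove [tku] add [zdehc,tzs,jqsto] -> 8 lines: erw cezko zdehc tzs jqsto pens tkr hckkx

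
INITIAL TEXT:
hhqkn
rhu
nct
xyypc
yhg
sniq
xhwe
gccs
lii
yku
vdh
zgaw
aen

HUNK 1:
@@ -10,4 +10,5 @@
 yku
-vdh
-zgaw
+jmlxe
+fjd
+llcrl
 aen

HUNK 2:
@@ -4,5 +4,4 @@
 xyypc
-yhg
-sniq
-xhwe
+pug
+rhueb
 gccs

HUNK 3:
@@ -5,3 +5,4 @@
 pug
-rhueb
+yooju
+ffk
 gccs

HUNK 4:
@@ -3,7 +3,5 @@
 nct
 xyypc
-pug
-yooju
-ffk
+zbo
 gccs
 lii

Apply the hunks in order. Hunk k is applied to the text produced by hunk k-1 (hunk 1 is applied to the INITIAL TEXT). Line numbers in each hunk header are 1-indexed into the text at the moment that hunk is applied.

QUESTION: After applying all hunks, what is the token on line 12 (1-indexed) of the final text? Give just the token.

Answer: aen

Derivation:
Hunk 1: at line 10 remove [vdh,zgaw] add [jmlxe,fjd,llcrl] -> 14 lines: hhqkn rhu nct xyypc yhg sniq xhwe gccs lii yku jmlxe fjd llcrl aen
Hunk 2: at line 4 remove [yhg,sniq,xhwe] add [pug,rhueb] -> 13 lines: hhqkn rhu nct xyypc pug rhueb gccs lii yku jmlxe fjd llcrl aen
Hunk 3: at line 5 remove [rhueb] add [yooju,ffk] -> 14 lines: hhqkn rhu nct xyypc pug yooju ffk gccs lii yku jmlxe fjd llcrl aen
Hunk 4: at line 3 remove [pug,yooju,ffk] add [zbo] -> 12 lines: hhqkn rhu nct xyypc zbo gccs lii yku jmlxe fjd llcrl aen
Final line 12: aen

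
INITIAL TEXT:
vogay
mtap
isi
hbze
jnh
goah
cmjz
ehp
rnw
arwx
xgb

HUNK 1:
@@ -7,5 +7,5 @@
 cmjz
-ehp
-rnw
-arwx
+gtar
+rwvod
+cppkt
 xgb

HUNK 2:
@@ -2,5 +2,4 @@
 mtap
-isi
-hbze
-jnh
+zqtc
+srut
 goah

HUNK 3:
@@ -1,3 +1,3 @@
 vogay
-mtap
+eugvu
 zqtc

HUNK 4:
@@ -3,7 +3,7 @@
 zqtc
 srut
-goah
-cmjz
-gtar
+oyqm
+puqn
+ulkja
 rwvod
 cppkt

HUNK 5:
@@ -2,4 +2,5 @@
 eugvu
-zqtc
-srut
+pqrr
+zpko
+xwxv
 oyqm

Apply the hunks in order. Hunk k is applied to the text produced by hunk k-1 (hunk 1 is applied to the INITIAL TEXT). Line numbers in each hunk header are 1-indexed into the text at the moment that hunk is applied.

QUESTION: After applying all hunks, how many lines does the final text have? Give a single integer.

Answer: 11

Derivation:
Hunk 1: at line 7 remove [ehp,rnw,arwx] add [gtar,rwvod,cppkt] -> 11 lines: vogay mtap isi hbze jnh goah cmjz gtar rwvod cppkt xgb
Hunk 2: at line 2 remove [isi,hbze,jnh] add [zqtc,srut] -> 10 lines: vogay mtap zqtc srut goah cmjz gtar rwvod cppkt xgb
Hunk 3: at line 1 remove [mtap] add [eugvu] -> 10 lines: vogay eugvu zqtc srut goah cmjz gtar rwvod cppkt xgb
Hunk 4: at line 3 remove [goah,cmjz,gtar] add [oyqm,puqn,ulkja] -> 10 lines: vogay eugvu zqtc srut oyqm puqn ulkja rwvod cppkt xgb
Hunk 5: at line 2 remove [zqtc,srut] add [pqrr,zpko,xwxv] -> 11 lines: vogay eugvu pqrr zpko xwxv oyqm puqn ulkja rwvod cppkt xgb
Final line count: 11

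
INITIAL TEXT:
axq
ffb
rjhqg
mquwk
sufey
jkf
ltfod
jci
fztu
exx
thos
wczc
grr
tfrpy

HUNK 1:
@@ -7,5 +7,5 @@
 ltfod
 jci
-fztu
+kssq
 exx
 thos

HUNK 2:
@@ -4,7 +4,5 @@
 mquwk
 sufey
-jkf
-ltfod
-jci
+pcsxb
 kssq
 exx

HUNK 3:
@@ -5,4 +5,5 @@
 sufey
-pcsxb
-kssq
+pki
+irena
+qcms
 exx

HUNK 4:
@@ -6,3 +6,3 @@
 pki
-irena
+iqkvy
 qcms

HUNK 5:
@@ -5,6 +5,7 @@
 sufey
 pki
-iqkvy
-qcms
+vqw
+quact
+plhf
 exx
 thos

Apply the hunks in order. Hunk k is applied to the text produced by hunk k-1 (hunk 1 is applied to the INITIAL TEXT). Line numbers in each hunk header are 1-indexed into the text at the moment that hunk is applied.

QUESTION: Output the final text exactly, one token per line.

Hunk 1: at line 7 remove [fztu] add [kssq] -> 14 lines: axq ffb rjhqg mquwk sufey jkf ltfod jci kssq exx thos wczc grr tfrpy
Hunk 2: at line 4 remove [jkf,ltfod,jci] add [pcsxb] -> 12 lines: axq ffb rjhqg mquwk sufey pcsxb kssq exx thos wczc grr tfrpy
Hunk 3: at line 5 remove [pcsxb,kssq] add [pki,irena,qcms] -> 13 lines: axq ffb rjhqg mquwk sufey pki irena qcms exx thos wczc grr tfrpy
Hunk 4: at line 6 remove [irena] add [iqkvy] -> 13 lines: axq ffb rjhqg mquwk sufey pki iqkvy qcms exx thos wczc grr tfrpy
Hunk 5: at line 5 remove [iqkvy,qcms] add [vqw,quact,plhf] -> 14 lines: axq ffb rjhqg mquwk sufey pki vqw quact plhf exx thos wczc grr tfrpy

Answer: axq
ffb
rjhqg
mquwk
sufey
pki
vqw
quact
plhf
exx
thos
wczc
grr
tfrpy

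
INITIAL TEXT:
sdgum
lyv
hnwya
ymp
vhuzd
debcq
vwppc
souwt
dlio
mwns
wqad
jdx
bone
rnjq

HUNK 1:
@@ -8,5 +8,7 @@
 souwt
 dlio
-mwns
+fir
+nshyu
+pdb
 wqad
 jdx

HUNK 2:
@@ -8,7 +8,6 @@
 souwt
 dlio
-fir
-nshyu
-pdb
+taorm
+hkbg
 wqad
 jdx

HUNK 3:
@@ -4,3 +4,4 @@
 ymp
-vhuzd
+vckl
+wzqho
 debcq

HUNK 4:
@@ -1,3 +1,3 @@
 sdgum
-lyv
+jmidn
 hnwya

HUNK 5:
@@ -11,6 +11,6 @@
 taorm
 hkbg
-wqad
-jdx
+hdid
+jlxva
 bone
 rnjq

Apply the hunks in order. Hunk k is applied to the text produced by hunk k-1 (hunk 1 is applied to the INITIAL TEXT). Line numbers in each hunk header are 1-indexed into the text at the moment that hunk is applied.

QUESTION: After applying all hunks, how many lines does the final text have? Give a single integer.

Answer: 16

Derivation:
Hunk 1: at line 8 remove [mwns] add [fir,nshyu,pdb] -> 16 lines: sdgum lyv hnwya ymp vhuzd debcq vwppc souwt dlio fir nshyu pdb wqad jdx bone rnjq
Hunk 2: at line 8 remove [fir,nshyu,pdb] add [taorm,hkbg] -> 15 lines: sdgum lyv hnwya ymp vhuzd debcq vwppc souwt dlio taorm hkbg wqad jdx bone rnjq
Hunk 3: at line 4 remove [vhuzd] add [vckl,wzqho] -> 16 lines: sdgum lyv hnwya ymp vckl wzqho debcq vwppc souwt dlio taorm hkbg wqad jdx bone rnjq
Hunk 4: at line 1 remove [lyv] add [jmidn] -> 16 lines: sdgum jmidn hnwya ymp vckl wzqho debcq vwppc souwt dlio taorm hkbg wqad jdx bone rnjq
Hunk 5: at line 11 remove [wqad,jdx] add [hdid,jlxva] -> 16 lines: sdgum jmidn hnwya ymp vckl wzqho debcq vwppc souwt dlio taorm hkbg hdid jlxva bone rnjq
Final line count: 16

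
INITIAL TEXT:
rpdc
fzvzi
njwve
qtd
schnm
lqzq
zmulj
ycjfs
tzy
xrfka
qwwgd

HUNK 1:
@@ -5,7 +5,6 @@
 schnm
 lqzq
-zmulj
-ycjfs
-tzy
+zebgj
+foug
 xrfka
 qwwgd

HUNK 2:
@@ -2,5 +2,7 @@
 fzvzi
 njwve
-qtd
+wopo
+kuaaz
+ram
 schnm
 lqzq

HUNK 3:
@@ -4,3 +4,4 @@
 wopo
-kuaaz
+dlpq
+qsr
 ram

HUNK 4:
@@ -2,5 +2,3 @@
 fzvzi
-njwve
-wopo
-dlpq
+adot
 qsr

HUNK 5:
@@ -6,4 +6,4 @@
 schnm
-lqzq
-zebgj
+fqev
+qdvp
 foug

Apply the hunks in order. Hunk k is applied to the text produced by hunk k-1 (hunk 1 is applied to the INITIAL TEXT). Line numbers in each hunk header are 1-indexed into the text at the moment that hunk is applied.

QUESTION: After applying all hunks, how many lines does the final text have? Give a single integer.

Answer: 11

Derivation:
Hunk 1: at line 5 remove [zmulj,ycjfs,tzy] add [zebgj,foug] -> 10 lines: rpdc fzvzi njwve qtd schnm lqzq zebgj foug xrfka qwwgd
Hunk 2: at line 2 remove [qtd] add [wopo,kuaaz,ram] -> 12 lines: rpdc fzvzi njwve wopo kuaaz ram schnm lqzq zebgj foug xrfka qwwgd
Hunk 3: at line 4 remove [kuaaz] add [dlpq,qsr] -> 13 lines: rpdc fzvzi njwve wopo dlpq qsr ram schnm lqzq zebgj foug xrfka qwwgd
Hunk 4: at line 2 remove [njwve,wopo,dlpq] add [adot] -> 11 lines: rpdc fzvzi adot qsr ram schnm lqzq zebgj foug xrfka qwwgd
Hunk 5: at line 6 remove [lqzq,zebgj] add [fqev,qdvp] -> 11 lines: rpdc fzvzi adot qsr ram schnm fqev qdvp foug xrfka qwwgd
Final line count: 11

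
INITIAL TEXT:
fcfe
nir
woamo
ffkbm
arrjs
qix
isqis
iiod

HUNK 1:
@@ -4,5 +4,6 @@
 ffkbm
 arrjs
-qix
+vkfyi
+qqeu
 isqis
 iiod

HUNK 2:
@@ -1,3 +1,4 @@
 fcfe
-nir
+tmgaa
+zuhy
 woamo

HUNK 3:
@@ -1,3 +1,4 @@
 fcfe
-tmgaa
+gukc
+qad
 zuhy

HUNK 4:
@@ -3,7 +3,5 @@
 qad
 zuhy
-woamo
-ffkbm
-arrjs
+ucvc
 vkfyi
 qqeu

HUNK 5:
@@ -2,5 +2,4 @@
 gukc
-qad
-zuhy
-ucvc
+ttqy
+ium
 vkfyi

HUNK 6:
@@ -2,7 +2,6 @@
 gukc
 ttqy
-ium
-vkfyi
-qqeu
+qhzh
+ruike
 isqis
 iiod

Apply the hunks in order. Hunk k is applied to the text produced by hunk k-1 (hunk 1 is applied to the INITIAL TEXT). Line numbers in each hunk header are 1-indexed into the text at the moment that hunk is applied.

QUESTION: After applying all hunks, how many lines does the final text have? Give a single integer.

Hunk 1: at line 4 remove [qix] add [vkfyi,qqeu] -> 9 lines: fcfe nir woamo ffkbm arrjs vkfyi qqeu isqis iiod
Hunk 2: at line 1 remove [nir] add [tmgaa,zuhy] -> 10 lines: fcfe tmgaa zuhy woamo ffkbm arrjs vkfyi qqeu isqis iiod
Hunk 3: at line 1 remove [tmgaa] add [gukc,qad] -> 11 lines: fcfe gukc qad zuhy woamo ffkbm arrjs vkfyi qqeu isqis iiod
Hunk 4: at line 3 remove [woamo,ffkbm,arrjs] add [ucvc] -> 9 lines: fcfe gukc qad zuhy ucvc vkfyi qqeu isqis iiod
Hunk 5: at line 2 remove [qad,zuhy,ucvc] add [ttqy,ium] -> 8 lines: fcfe gukc ttqy ium vkfyi qqeu isqis iiod
Hunk 6: at line 2 remove [ium,vkfyi,qqeu] add [qhzh,ruike] -> 7 lines: fcfe gukc ttqy qhzh ruike isqis iiod
Final line count: 7

Answer: 7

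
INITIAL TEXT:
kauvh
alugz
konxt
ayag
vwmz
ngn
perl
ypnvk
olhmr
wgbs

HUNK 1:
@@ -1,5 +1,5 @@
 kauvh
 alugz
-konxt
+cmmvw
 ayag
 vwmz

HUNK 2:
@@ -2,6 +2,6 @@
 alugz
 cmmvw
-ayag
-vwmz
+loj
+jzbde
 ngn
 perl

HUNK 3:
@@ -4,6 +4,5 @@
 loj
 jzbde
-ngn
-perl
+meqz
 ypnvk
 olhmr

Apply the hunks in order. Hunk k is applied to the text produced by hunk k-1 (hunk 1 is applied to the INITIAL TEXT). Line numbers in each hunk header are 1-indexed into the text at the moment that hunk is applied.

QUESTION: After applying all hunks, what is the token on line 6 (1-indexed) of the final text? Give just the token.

Hunk 1: at line 1 remove [konxt] add [cmmvw] -> 10 lines: kauvh alugz cmmvw ayag vwmz ngn perl ypnvk olhmr wgbs
Hunk 2: at line 2 remove [ayag,vwmz] add [loj,jzbde] -> 10 lines: kauvh alugz cmmvw loj jzbde ngn perl ypnvk olhmr wgbs
Hunk 3: at line 4 remove [ngn,perl] add [meqz] -> 9 lines: kauvh alugz cmmvw loj jzbde meqz ypnvk olhmr wgbs
Final line 6: meqz

Answer: meqz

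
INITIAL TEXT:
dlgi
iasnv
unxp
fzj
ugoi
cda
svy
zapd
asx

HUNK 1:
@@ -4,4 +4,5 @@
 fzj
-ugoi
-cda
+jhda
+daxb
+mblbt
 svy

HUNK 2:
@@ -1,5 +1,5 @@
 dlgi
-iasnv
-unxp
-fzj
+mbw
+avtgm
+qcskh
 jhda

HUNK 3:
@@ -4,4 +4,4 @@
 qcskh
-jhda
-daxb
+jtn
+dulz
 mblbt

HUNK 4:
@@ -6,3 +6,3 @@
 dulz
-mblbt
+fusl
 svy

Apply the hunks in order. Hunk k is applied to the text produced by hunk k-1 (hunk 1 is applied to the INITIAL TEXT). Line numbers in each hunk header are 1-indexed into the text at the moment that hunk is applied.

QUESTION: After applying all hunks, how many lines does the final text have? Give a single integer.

Hunk 1: at line 4 remove [ugoi,cda] add [jhda,daxb,mblbt] -> 10 lines: dlgi iasnv unxp fzj jhda daxb mblbt svy zapd asx
Hunk 2: at line 1 remove [iasnv,unxp,fzj] add [mbw,avtgm,qcskh] -> 10 lines: dlgi mbw avtgm qcskh jhda daxb mblbt svy zapd asx
Hunk 3: at line 4 remove [jhda,daxb] add [jtn,dulz] -> 10 lines: dlgi mbw avtgm qcskh jtn dulz mblbt svy zapd asx
Hunk 4: at line 6 remove [mblbt] add [fusl] -> 10 lines: dlgi mbw avtgm qcskh jtn dulz fusl svy zapd asx
Final line count: 10

Answer: 10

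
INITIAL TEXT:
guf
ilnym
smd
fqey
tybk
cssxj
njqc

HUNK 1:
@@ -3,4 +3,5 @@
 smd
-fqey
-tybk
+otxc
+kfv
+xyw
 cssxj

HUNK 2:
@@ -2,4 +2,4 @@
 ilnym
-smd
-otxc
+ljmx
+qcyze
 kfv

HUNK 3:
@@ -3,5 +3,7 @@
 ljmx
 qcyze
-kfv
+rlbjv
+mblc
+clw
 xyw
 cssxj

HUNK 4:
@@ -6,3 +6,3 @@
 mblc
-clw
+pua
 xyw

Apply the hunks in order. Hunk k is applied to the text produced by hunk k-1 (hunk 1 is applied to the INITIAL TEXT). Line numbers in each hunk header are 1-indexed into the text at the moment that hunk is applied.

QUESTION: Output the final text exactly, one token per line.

Hunk 1: at line 3 remove [fqey,tybk] add [otxc,kfv,xyw] -> 8 lines: guf ilnym smd otxc kfv xyw cssxj njqc
Hunk 2: at line 2 remove [smd,otxc] add [ljmx,qcyze] -> 8 lines: guf ilnym ljmx qcyze kfv xyw cssxj njqc
Hunk 3: at line 3 remove [kfv] add [rlbjv,mblc,clw] -> 10 lines: guf ilnym ljmx qcyze rlbjv mblc clw xyw cssxj njqc
Hunk 4: at line 6 remove [clw] add [pua] -> 10 lines: guf ilnym ljmx qcyze rlbjv mblc pua xyw cssxj njqc

Answer: guf
ilnym
ljmx
qcyze
rlbjv
mblc
pua
xyw
cssxj
njqc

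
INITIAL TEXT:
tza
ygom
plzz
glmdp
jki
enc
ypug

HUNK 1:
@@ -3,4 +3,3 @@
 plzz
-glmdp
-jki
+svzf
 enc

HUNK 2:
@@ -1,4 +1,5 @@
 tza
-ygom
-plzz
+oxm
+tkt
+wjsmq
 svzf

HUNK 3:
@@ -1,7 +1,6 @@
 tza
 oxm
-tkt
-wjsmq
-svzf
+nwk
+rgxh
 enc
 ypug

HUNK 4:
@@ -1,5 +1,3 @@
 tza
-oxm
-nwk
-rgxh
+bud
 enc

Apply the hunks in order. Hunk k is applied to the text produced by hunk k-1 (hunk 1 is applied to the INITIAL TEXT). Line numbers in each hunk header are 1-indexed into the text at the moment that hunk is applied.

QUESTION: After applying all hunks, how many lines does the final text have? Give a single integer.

Hunk 1: at line 3 remove [glmdp,jki] add [svzf] -> 6 lines: tza ygom plzz svzf enc ypug
Hunk 2: at line 1 remove [ygom,plzz] add [oxm,tkt,wjsmq] -> 7 lines: tza oxm tkt wjsmq svzf enc ypug
Hunk 3: at line 1 remove [tkt,wjsmq,svzf] add [nwk,rgxh] -> 6 lines: tza oxm nwk rgxh enc ypug
Hunk 4: at line 1 remove [oxm,nwk,rgxh] add [bud] -> 4 lines: tza bud enc ypug
Final line count: 4

Answer: 4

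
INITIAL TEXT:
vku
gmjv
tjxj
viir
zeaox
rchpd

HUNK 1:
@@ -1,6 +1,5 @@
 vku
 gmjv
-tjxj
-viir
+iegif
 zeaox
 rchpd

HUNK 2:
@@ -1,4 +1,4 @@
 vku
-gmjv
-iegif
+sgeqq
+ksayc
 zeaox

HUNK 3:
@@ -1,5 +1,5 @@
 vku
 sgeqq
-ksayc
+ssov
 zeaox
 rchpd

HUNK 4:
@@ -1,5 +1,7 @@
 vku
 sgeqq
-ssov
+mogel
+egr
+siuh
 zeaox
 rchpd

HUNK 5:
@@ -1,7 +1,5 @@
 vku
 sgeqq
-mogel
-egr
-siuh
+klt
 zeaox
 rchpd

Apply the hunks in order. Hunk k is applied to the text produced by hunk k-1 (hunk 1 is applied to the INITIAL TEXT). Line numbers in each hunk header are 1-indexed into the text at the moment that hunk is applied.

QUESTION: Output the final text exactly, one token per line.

Hunk 1: at line 1 remove [tjxj,viir] add [iegif] -> 5 lines: vku gmjv iegif zeaox rchpd
Hunk 2: at line 1 remove [gmjv,iegif] add [sgeqq,ksayc] -> 5 lines: vku sgeqq ksayc zeaox rchpd
Hunk 3: at line 1 remove [ksayc] add [ssov] -> 5 lines: vku sgeqq ssov zeaox rchpd
Hunk 4: at line 1 remove [ssov] add [mogel,egr,siuh] -> 7 lines: vku sgeqq mogel egr siuh zeaox rchpd
Hunk 5: at line 1 remove [mogel,egr,siuh] add [klt] -> 5 lines: vku sgeqq klt zeaox rchpd

Answer: vku
sgeqq
klt
zeaox
rchpd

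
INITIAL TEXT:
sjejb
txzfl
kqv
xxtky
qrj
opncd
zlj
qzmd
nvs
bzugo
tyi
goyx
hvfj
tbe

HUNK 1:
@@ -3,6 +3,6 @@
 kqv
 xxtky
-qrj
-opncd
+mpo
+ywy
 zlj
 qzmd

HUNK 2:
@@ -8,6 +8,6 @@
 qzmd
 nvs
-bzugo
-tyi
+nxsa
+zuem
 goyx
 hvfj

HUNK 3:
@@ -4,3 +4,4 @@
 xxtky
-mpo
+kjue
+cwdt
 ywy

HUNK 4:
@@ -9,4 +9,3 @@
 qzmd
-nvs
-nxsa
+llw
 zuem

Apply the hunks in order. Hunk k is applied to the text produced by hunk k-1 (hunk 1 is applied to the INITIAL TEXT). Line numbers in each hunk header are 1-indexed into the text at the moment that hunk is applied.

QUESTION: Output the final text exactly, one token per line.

Answer: sjejb
txzfl
kqv
xxtky
kjue
cwdt
ywy
zlj
qzmd
llw
zuem
goyx
hvfj
tbe

Derivation:
Hunk 1: at line 3 remove [qrj,opncd] add [mpo,ywy] -> 14 lines: sjejb txzfl kqv xxtky mpo ywy zlj qzmd nvs bzugo tyi goyx hvfj tbe
Hunk 2: at line 8 remove [bzugo,tyi] add [nxsa,zuem] -> 14 lines: sjejb txzfl kqv xxtky mpo ywy zlj qzmd nvs nxsa zuem goyx hvfj tbe
Hunk 3: at line 4 remove [mpo] add [kjue,cwdt] -> 15 lines: sjejb txzfl kqv xxtky kjue cwdt ywy zlj qzmd nvs nxsa zuem goyx hvfj tbe
Hunk 4: at line 9 remove [nvs,nxsa] add [llw] -> 14 lines: sjejb txzfl kqv xxtky kjue cwdt ywy zlj qzmd llw zuem goyx hvfj tbe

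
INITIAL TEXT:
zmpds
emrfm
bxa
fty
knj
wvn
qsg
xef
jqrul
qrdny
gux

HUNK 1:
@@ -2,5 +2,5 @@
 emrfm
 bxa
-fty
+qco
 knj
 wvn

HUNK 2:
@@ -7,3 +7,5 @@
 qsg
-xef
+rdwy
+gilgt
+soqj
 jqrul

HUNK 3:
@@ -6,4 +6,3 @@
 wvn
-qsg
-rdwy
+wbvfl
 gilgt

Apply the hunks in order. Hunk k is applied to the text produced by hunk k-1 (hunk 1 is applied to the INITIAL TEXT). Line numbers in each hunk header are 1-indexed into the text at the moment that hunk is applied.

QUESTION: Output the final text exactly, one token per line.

Hunk 1: at line 2 remove [fty] add [qco] -> 11 lines: zmpds emrfm bxa qco knj wvn qsg xef jqrul qrdny gux
Hunk 2: at line 7 remove [xef] add [rdwy,gilgt,soqj] -> 13 lines: zmpds emrfm bxa qco knj wvn qsg rdwy gilgt soqj jqrul qrdny gux
Hunk 3: at line 6 remove [qsg,rdwy] add [wbvfl] -> 12 lines: zmpds emrfm bxa qco knj wvn wbvfl gilgt soqj jqrul qrdny gux

Answer: zmpds
emrfm
bxa
qco
knj
wvn
wbvfl
gilgt
soqj
jqrul
qrdny
gux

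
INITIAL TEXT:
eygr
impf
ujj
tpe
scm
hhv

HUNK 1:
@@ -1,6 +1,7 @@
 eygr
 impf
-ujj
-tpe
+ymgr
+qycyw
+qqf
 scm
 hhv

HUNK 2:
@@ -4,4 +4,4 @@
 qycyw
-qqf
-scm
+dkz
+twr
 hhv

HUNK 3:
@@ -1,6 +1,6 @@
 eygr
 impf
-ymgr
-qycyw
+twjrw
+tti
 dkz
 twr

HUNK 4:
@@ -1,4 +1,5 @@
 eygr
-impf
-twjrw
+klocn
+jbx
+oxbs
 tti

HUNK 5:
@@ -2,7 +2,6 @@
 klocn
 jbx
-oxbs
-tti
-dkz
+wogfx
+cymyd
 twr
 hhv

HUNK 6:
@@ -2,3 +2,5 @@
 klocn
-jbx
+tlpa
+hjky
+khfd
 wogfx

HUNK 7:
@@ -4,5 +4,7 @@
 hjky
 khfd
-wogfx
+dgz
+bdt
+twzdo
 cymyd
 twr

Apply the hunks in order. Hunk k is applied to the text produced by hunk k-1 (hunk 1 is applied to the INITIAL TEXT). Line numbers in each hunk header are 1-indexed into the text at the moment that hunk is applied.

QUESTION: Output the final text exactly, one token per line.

Answer: eygr
klocn
tlpa
hjky
khfd
dgz
bdt
twzdo
cymyd
twr
hhv

Derivation:
Hunk 1: at line 1 remove [ujj,tpe] add [ymgr,qycyw,qqf] -> 7 lines: eygr impf ymgr qycyw qqf scm hhv
Hunk 2: at line 4 remove [qqf,scm] add [dkz,twr] -> 7 lines: eygr impf ymgr qycyw dkz twr hhv
Hunk 3: at line 1 remove [ymgr,qycyw] add [twjrw,tti] -> 7 lines: eygr impf twjrw tti dkz twr hhv
Hunk 4: at line 1 remove [impf,twjrw] add [klocn,jbx,oxbs] -> 8 lines: eygr klocn jbx oxbs tti dkz twr hhv
Hunk 5: at line 2 remove [oxbs,tti,dkz] add [wogfx,cymyd] -> 7 lines: eygr klocn jbx wogfx cymyd twr hhv
Hunk 6: at line 2 remove [jbx] add [tlpa,hjky,khfd] -> 9 lines: eygr klocn tlpa hjky khfd wogfx cymyd twr hhv
Hunk 7: at line 4 remove [wogfx] add [dgz,bdt,twzdo] -> 11 lines: eygr klocn tlpa hjky khfd dgz bdt twzdo cymyd twr hhv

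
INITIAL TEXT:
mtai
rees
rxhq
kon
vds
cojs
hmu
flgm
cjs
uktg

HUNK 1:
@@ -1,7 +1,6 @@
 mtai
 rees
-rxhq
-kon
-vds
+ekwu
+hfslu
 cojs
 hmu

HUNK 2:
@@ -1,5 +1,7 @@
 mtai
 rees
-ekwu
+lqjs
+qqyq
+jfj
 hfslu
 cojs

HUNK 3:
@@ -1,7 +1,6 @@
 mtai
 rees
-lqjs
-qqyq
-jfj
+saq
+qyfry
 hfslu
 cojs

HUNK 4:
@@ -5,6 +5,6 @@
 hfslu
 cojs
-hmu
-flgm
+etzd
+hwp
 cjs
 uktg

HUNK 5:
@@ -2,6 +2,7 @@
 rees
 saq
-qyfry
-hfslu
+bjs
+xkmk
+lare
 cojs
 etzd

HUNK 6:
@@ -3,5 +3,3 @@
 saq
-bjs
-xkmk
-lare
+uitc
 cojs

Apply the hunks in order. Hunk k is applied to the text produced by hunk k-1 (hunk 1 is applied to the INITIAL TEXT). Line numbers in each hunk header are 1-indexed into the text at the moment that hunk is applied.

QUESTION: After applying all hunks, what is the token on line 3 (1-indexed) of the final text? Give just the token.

Hunk 1: at line 1 remove [rxhq,kon,vds] add [ekwu,hfslu] -> 9 lines: mtai rees ekwu hfslu cojs hmu flgm cjs uktg
Hunk 2: at line 1 remove [ekwu] add [lqjs,qqyq,jfj] -> 11 lines: mtai rees lqjs qqyq jfj hfslu cojs hmu flgm cjs uktg
Hunk 3: at line 1 remove [lqjs,qqyq,jfj] add [saq,qyfry] -> 10 lines: mtai rees saq qyfry hfslu cojs hmu flgm cjs uktg
Hunk 4: at line 5 remove [hmu,flgm] add [etzd,hwp] -> 10 lines: mtai rees saq qyfry hfslu cojs etzd hwp cjs uktg
Hunk 5: at line 2 remove [qyfry,hfslu] add [bjs,xkmk,lare] -> 11 lines: mtai rees saq bjs xkmk lare cojs etzd hwp cjs uktg
Hunk 6: at line 3 remove [bjs,xkmk,lare] add [uitc] -> 9 lines: mtai rees saq uitc cojs etzd hwp cjs uktg
Final line 3: saq

Answer: saq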